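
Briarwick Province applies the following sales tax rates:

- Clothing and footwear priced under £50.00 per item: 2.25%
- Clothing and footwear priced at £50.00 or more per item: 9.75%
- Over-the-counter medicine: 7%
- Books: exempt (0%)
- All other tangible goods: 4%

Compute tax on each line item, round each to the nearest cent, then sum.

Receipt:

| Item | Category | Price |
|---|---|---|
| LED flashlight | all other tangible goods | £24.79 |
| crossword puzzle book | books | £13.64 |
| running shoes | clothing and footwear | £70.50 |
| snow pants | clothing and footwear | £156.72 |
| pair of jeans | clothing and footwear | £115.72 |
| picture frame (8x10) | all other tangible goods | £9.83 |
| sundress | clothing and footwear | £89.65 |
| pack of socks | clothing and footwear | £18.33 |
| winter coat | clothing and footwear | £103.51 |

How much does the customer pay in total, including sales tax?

LED flashlight £24.79: all other tangible goods → 4% → £0.99
Crossword puzzle book £13.64: books → 0% → £0.00
Running shoes £70.50: clothing and footwear, £50.00 or more → 9.75% → £6.87
Snow pants £156.72: clothing and footwear, £50.00 or more → 9.75% → £15.28
Pair of jeans £115.72: clothing and footwear, £50.00 or more → 9.75% → £11.28
Picture frame (8x10) £9.83: all other tangible goods → 4% → £0.39
Sundress £89.65: clothing and footwear, £50.00 or more → 9.75% → £8.74
Pack of socks £18.33: clothing and footwear, under £50.00 → 2.25% → £0.41
Winter coat £103.51: clothing and footwear, £50.00 or more → 9.75% → £10.09
Subtotal = £602.69; tax = £54.05; total due = £656.74

£656.74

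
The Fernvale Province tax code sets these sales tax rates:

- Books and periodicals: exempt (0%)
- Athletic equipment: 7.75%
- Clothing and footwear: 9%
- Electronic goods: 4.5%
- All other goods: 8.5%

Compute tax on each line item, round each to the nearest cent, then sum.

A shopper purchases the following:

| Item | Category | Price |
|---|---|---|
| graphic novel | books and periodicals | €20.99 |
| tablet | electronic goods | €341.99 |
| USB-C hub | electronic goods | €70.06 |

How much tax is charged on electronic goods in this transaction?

Tablet €341.99: electronic goods → 4.5% → €15.39
USB-C hub €70.06: electronic goods → 4.5% → €3.15
Tax on electronic goods = €15.39 + €3.15 = €18.54

€18.54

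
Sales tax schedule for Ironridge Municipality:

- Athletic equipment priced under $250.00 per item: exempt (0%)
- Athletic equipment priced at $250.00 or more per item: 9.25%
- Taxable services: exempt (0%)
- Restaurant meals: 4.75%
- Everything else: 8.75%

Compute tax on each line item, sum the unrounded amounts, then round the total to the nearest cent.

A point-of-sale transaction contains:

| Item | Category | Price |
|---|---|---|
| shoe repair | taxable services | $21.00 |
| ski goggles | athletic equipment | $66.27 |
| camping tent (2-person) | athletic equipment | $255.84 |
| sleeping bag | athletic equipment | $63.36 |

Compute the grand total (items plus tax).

$430.14

Shoe repair $21.00: taxable services → 0% → $0.00
Ski goggles $66.27: athletic equipment, under $250.00 → 0% → $0.00
Camping tent (2-person) $255.84: athletic equipment, $250.00 or more → 9.25% → $23.6652
Sleeping bag $63.36: athletic equipment, under $250.00 → 0% → $0.00
Subtotal = $406.47; unrounded tax = $23.6652 → $23.67; total due = $430.14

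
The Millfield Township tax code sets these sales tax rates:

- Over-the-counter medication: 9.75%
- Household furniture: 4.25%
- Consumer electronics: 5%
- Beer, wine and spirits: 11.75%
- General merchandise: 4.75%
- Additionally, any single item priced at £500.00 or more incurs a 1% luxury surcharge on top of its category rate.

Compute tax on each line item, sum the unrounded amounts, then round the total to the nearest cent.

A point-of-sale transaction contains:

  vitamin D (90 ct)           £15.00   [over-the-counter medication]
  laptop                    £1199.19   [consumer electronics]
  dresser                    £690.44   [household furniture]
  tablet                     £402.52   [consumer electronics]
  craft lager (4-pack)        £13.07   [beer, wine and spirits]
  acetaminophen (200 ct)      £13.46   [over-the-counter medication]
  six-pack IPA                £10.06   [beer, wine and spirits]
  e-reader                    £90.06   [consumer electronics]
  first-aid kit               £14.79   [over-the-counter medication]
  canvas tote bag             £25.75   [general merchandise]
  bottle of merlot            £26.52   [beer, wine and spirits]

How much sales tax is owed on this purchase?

Vitamin D (90 ct) £15.00: over-the-counter medication → 9.75% → £1.4625
Laptop £1199.19: consumer electronics → 5% + 1% surcharge = 6% → £71.9514
Dresser £690.44: household furniture → 4.25% + 1% surcharge = 5.25% → £36.2481
Tablet £402.52: consumer electronics → 5% → £20.126
Craft lager (4-pack) £13.07: beer, wine and spirits → 11.75% → £1.535725
Acetaminophen (200 ct) £13.46: over-the-counter medication → 9.75% → £1.31235
Six-pack IPA £10.06: beer, wine and spirits → 11.75% → £1.18205
E-reader £90.06: consumer electronics → 5% → £4.503
First-aid kit £14.79: over-the-counter medication → 9.75% → £1.442025
Canvas tote bag £25.75: general merchandise → 4.75% → £1.223125
Bottle of merlot £26.52: beer, wine and spirits → 11.75% → £3.1161
Unrounded tax sum = £144.102375 → £144.10

£144.10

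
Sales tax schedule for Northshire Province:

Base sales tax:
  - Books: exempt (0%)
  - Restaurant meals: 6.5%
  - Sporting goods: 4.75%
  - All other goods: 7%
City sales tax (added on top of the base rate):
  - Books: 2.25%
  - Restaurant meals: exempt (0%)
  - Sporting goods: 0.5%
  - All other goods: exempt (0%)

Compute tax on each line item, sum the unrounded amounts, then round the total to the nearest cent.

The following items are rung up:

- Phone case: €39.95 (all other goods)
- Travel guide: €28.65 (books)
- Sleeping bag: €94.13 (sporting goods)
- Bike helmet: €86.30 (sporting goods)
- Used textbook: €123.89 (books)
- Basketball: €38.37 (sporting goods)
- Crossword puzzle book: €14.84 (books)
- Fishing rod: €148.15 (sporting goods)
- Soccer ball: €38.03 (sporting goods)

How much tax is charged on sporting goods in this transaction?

€21.26

Sleeping bag €94.13: sporting goods → 4.75% + 0.5% city = 5.25% → €4.941825
Bike helmet €86.30: sporting goods → 4.75% + 0.5% city = 5.25% → €4.53075
Basketball €38.37: sporting goods → 4.75% + 0.5% city = 5.25% → €2.014425
Fishing rod €148.15: sporting goods → 4.75% + 0.5% city = 5.25% → €7.777875
Soccer ball €38.03: sporting goods → 4.75% + 0.5% city = 5.25% → €1.996575
Tax on sporting goods: unrounded sum = €21.26145 → €21.26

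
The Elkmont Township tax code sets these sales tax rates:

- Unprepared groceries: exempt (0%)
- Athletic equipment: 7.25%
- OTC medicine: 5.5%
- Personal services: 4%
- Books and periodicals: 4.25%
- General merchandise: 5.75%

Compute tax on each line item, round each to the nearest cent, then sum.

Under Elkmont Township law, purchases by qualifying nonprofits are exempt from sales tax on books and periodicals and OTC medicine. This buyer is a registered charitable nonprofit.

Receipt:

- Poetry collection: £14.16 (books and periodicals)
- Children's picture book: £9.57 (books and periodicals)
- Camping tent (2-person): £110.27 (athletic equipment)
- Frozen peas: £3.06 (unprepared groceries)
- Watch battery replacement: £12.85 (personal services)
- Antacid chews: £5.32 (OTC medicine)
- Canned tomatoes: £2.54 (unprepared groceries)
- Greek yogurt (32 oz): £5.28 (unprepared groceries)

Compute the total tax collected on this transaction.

£8.50

Poetry collection £14.16: books and periodicals, buyer-exempt → 0% → £0.00
Children's picture book £9.57: books and periodicals, buyer-exempt → 0% → £0.00
Camping tent (2-person) £110.27: athletic equipment → 7.25% → £7.99
Frozen peas £3.06: unprepared groceries → 0% → £0.00
Watch battery replacement £12.85: personal services → 4% → £0.51
Antacid chews £5.32: OTC medicine, buyer-exempt → 0% → £0.00
Canned tomatoes £2.54: unprepared groceries → 0% → £0.00
Greek yogurt (32 oz) £5.28: unprepared groceries → 0% → £0.00
Total tax = £7.99 + £0.51 = £8.50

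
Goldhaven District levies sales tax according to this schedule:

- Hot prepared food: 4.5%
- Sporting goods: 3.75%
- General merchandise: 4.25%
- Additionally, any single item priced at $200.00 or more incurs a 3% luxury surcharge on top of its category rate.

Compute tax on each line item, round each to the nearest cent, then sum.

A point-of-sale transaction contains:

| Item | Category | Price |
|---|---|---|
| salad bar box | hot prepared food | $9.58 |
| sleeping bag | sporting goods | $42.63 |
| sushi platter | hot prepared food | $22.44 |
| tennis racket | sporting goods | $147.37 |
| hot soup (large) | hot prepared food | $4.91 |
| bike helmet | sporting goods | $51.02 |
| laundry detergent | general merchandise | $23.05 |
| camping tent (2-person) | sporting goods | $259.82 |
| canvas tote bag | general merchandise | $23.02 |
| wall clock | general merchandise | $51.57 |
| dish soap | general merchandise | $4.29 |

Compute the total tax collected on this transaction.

Salad bar box $9.58: hot prepared food → 4.5% → $0.43
Sleeping bag $42.63: sporting goods → 3.75% → $1.60
Sushi platter $22.44: hot prepared food → 4.5% → $1.01
Tennis racket $147.37: sporting goods → 3.75% → $5.53
Hot soup (large) $4.91: hot prepared food → 4.5% → $0.22
Bike helmet $51.02: sporting goods → 3.75% → $1.91
Laundry detergent $23.05: general merchandise → 4.25% → $0.98
Camping tent (2-person) $259.82: sporting goods → 3.75% + 3% surcharge = 6.75% → $17.54
Canvas tote bag $23.02: general merchandise → 4.25% → $0.98
Wall clock $51.57: general merchandise → 4.25% → $2.19
Dish soap $4.29: general merchandise → 4.25% → $0.18
Total tax = $0.43 + $1.60 + $1.01 + $5.53 + $0.22 + $1.91 + $0.98 + $17.54 + $0.98 + $2.19 + $0.18 = $32.57

$32.57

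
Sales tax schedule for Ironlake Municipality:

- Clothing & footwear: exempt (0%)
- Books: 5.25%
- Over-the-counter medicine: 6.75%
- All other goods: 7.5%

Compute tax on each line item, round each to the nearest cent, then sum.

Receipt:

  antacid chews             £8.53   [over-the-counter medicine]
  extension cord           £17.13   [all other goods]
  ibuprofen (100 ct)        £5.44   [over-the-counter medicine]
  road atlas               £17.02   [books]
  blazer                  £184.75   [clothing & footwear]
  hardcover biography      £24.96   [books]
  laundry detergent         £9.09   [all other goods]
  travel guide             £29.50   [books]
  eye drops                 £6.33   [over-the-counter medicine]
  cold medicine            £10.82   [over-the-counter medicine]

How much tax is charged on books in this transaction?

Road atlas £17.02: books → 5.25% → £0.89
Hardcover biography £24.96: books → 5.25% → £1.31
Travel guide £29.50: books → 5.25% → £1.55
Tax on books = £0.89 + £1.31 + £1.55 = £3.75

£3.75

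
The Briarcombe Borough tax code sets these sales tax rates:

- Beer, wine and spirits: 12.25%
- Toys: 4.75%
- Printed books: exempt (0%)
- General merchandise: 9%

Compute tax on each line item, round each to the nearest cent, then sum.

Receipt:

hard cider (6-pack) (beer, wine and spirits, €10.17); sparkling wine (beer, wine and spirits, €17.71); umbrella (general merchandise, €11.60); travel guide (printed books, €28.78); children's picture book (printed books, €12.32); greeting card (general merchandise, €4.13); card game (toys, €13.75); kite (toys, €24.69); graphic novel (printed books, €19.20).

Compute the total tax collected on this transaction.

Hard cider (6-pack) €10.17: beer, wine and spirits → 12.25% → €1.25
Sparkling wine €17.71: beer, wine and spirits → 12.25% → €2.17
Umbrella €11.60: general merchandise → 9% → €1.04
Travel guide €28.78: printed books → 0% → €0.00
Children's picture book €12.32: printed books → 0% → €0.00
Greeting card €4.13: general merchandise → 9% → €0.37
Card game €13.75: toys → 4.75% → €0.65
Kite €24.69: toys → 4.75% → €1.17
Graphic novel €19.20: printed books → 0% → €0.00
Total tax = €1.25 + €2.17 + €1.04 + €0.37 + €0.65 + €1.17 = €6.65

€6.65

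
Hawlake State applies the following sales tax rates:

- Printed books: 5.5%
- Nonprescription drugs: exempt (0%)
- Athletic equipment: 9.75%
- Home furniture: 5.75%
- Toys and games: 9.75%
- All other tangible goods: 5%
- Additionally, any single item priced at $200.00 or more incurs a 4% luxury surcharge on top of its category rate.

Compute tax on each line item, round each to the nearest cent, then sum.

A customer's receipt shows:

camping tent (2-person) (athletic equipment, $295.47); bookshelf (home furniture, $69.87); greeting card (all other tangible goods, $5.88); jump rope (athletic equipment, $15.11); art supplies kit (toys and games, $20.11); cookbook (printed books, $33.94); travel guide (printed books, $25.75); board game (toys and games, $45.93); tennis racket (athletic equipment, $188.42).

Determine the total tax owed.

$74.51

Camping tent (2-person) $295.47: athletic equipment → 9.75% + 4% surcharge = 13.75% → $40.63
Bookshelf $69.87: home furniture → 5.75% → $4.02
Greeting card $5.88: all other tangible goods → 5% → $0.29
Jump rope $15.11: athletic equipment → 9.75% → $1.47
Art supplies kit $20.11: toys and games → 9.75% → $1.96
Cookbook $33.94: printed books → 5.5% → $1.87
Travel guide $25.75: printed books → 5.5% → $1.42
Board game $45.93: toys and games → 9.75% → $4.48
Tennis racket $188.42: athletic equipment → 9.75% → $18.37
Total tax = $40.63 + $4.02 + $0.29 + $1.47 + $1.96 + $1.87 + $1.42 + $4.48 + $18.37 = $74.51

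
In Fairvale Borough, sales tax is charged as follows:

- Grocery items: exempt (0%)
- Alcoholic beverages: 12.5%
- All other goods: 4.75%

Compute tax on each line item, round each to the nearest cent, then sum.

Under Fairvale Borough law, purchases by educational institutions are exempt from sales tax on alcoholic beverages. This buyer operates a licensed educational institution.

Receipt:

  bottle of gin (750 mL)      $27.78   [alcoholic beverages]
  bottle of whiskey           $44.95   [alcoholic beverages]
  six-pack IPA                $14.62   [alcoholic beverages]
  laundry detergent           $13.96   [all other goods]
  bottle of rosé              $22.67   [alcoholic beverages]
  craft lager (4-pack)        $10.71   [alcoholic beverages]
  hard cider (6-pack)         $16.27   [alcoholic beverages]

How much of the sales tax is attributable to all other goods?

$0.66

Laundry detergent $13.96: all other goods → 4.75% → $0.66
Tax on all other goods = $0.66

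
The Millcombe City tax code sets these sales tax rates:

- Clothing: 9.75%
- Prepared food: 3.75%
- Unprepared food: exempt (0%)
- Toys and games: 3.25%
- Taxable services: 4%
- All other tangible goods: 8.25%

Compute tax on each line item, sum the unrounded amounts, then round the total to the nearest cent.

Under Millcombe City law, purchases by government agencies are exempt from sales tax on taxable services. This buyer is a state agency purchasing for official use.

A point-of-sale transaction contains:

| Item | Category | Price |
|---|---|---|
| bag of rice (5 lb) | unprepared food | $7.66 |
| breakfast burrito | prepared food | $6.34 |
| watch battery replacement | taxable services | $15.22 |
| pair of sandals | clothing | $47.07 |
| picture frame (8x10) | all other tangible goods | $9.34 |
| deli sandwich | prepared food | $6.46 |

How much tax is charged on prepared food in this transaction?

$0.48

Breakfast burrito $6.34: prepared food → 3.75% → $0.23775
Deli sandwich $6.46: prepared food → 3.75% → $0.24225
Tax on prepared food: unrounded sum = $0.48 → $0.48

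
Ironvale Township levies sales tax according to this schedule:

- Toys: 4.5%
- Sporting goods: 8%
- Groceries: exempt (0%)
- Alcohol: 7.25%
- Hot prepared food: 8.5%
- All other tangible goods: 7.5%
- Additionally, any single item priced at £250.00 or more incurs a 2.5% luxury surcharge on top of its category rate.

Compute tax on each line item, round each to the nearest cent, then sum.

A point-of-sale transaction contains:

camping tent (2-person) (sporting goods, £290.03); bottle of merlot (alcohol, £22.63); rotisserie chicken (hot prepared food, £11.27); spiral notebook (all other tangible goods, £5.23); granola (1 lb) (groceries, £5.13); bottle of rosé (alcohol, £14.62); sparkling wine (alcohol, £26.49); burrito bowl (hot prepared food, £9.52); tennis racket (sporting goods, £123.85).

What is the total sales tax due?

£47.14

Camping tent (2-person) £290.03: sporting goods → 8% + 2.5% surcharge = 10.5% → £30.45
Bottle of merlot £22.63: alcohol → 7.25% → £1.64
Rotisserie chicken £11.27: hot prepared food → 8.5% → £0.96
Spiral notebook £5.23: all other tangible goods → 7.5% → £0.39
Granola (1 lb) £5.13: groceries → 0% → £0.00
Bottle of rosé £14.62: alcohol → 7.25% → £1.06
Sparkling wine £26.49: alcohol → 7.25% → £1.92
Burrito bowl £9.52: hot prepared food → 8.5% → £0.81
Tennis racket £123.85: sporting goods → 8% → £9.91
Total tax = £30.45 + £1.64 + £0.96 + £0.39 + £1.06 + £1.92 + £0.81 + £9.91 = £47.14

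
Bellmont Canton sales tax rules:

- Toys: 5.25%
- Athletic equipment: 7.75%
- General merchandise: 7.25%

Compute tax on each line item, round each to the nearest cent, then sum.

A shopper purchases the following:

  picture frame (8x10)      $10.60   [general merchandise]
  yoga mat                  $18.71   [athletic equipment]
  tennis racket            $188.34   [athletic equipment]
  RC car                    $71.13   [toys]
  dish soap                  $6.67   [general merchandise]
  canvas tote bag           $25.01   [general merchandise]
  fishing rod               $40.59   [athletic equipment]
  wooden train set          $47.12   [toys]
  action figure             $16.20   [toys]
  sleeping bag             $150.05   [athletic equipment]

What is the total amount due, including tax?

Picture frame (8x10) $10.60: general merchandise → 7.25% → $0.77
Yoga mat $18.71: athletic equipment → 7.75% → $1.45
Tennis racket $188.34: athletic equipment → 7.75% → $14.60
RC car $71.13: toys → 5.25% → $3.73
Dish soap $6.67: general merchandise → 7.25% → $0.48
Canvas tote bag $25.01: general merchandise → 7.25% → $1.81
Fishing rod $40.59: athletic equipment → 7.75% → $3.15
Wooden train set $47.12: toys → 5.25% → $2.47
Action figure $16.20: toys → 5.25% → $0.85
Sleeping bag $150.05: athletic equipment → 7.75% → $11.63
Subtotal = $574.42; tax = $40.94; total due = $615.36

$615.36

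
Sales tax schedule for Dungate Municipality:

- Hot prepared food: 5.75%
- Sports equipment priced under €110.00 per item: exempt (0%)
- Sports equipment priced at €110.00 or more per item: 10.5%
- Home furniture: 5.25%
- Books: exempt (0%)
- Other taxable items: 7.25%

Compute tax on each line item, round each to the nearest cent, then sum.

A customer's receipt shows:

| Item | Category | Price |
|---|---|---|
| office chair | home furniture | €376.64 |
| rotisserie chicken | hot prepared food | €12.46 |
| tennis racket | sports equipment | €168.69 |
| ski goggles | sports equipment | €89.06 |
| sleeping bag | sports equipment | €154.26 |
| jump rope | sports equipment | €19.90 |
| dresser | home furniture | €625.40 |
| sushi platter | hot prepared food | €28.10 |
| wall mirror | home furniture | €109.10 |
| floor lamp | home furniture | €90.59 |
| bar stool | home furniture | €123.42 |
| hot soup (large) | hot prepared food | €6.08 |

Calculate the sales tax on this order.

€106.17

Office chair €376.64: home furniture → 5.25% → €19.77
Rotisserie chicken €12.46: hot prepared food → 5.75% → €0.72
Tennis racket €168.69: sports equipment, €110.00 or more → 10.5% → €17.71
Ski goggles €89.06: sports equipment, under €110.00 → 0% → €0.00
Sleeping bag €154.26: sports equipment, €110.00 or more → 10.5% → €16.20
Jump rope €19.90: sports equipment, under €110.00 → 0% → €0.00
Dresser €625.40: home furniture → 5.25% → €32.83
Sushi platter €28.10: hot prepared food → 5.75% → €1.62
Wall mirror €109.10: home furniture → 5.25% → €5.73
Floor lamp €90.59: home furniture → 5.25% → €4.76
Bar stool €123.42: home furniture → 5.25% → €6.48
Hot soup (large) €6.08: hot prepared food → 5.75% → €0.35
Total tax = €19.77 + €0.72 + €17.71 + €16.20 + €32.83 + €1.62 + €5.73 + €4.76 + €6.48 + €0.35 = €106.17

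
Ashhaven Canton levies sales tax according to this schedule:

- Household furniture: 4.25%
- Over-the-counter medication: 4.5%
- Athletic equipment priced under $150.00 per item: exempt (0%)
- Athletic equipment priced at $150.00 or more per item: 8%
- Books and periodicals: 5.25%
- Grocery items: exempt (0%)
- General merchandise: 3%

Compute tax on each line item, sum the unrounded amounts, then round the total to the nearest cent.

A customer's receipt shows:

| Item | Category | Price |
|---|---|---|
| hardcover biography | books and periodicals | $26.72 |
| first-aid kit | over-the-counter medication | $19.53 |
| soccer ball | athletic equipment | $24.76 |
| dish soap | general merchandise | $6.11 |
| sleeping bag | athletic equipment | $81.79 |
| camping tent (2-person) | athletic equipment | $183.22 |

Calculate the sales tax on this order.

$17.12

Hardcover biography $26.72: books and periodicals → 5.25% → $1.4028
First-aid kit $19.53: over-the-counter medication → 4.5% → $0.87885
Soccer ball $24.76: athletic equipment, under $150.00 → 0% → $0.00
Dish soap $6.11: general merchandise → 3% → $0.1833
Sleeping bag $81.79: athletic equipment, under $150.00 → 0% → $0.00
Camping tent (2-person) $183.22: athletic equipment, $150.00 or more → 8% → $14.6576
Unrounded tax sum = $17.12255 → $17.12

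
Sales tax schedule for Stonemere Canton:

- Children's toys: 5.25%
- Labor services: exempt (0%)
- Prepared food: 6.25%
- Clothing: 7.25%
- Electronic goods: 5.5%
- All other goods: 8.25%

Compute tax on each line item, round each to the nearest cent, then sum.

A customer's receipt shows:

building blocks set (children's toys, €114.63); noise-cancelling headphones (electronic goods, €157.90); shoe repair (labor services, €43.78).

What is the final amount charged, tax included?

Building blocks set €114.63: children's toys → 5.25% → €6.02
Noise-cancelling headphones €157.90: electronic goods → 5.5% → €8.68
Shoe repair €43.78: labor services → 0% → €0.00
Subtotal = €316.31; tax = €14.70; total due = €331.01

€331.01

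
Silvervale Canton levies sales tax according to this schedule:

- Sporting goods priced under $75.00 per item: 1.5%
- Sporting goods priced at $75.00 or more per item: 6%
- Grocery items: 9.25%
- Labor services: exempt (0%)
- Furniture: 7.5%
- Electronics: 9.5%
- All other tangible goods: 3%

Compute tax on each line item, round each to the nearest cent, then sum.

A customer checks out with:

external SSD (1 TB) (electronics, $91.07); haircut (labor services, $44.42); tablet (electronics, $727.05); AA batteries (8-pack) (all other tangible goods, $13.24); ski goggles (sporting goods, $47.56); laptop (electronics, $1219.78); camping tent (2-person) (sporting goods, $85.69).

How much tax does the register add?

$199.85

External SSD (1 TB) $91.07: electronics → 9.5% → $8.65
Haircut $44.42: labor services → 0% → $0.00
Tablet $727.05: electronics → 9.5% → $69.07
AA batteries (8-pack) $13.24: all other tangible goods → 3% → $0.40
Ski goggles $47.56: sporting goods, under $75.00 → 1.5% → $0.71
Laptop $1219.78: electronics → 9.5% → $115.88
Camping tent (2-person) $85.69: sporting goods, $75.00 or more → 6% → $5.14
Total tax = $8.65 + $69.07 + $0.40 + $0.71 + $115.88 + $5.14 = $199.85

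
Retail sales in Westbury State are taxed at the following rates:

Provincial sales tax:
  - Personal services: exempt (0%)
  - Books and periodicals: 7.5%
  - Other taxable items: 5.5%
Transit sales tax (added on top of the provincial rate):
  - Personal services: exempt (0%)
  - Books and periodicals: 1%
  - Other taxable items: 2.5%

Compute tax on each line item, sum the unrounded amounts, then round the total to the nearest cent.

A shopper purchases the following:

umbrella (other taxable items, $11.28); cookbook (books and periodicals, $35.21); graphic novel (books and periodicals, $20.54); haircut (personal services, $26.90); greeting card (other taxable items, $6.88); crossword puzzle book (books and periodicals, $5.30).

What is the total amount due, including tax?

Umbrella $11.28: other taxable items → 5.5% + 2.5% transit = 8% → $0.9024
Cookbook $35.21: books and periodicals → 7.5% + 1% transit = 8.5% → $2.99285
Graphic novel $20.54: books and periodicals → 7.5% + 1% transit = 8.5% → $1.7459
Haircut $26.90: personal services → 0% + 0% transit = 0% → $0.00
Greeting card $6.88: other taxable items → 5.5% + 2.5% transit = 8% → $0.5504
Crossword puzzle book $5.30: books and periodicals → 7.5% + 1% transit = 8.5% → $0.4505
Subtotal = $106.11; unrounded tax = $6.64205 → $6.64; total due = $112.75

$112.75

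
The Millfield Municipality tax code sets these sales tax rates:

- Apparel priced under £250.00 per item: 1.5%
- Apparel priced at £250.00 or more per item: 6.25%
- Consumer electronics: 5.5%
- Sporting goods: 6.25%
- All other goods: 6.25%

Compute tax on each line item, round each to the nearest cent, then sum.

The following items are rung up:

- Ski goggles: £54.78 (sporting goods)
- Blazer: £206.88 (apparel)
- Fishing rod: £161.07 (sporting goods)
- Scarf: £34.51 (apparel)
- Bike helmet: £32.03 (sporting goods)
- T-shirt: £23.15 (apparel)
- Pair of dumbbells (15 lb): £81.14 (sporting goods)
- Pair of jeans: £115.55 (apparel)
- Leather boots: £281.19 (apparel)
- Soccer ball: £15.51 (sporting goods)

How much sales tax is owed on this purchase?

Ski goggles £54.78: sporting goods → 6.25% → £3.42
Blazer £206.88: apparel, under £250.00 → 1.5% → £3.10
Fishing rod £161.07: sporting goods → 6.25% → £10.07
Scarf £34.51: apparel, under £250.00 → 1.5% → £0.52
Bike helmet £32.03: sporting goods → 6.25% → £2.00
T-shirt £23.15: apparel, under £250.00 → 1.5% → £0.35
Pair of dumbbells (15 lb) £81.14: sporting goods → 6.25% → £5.07
Pair of jeans £115.55: apparel, under £250.00 → 1.5% → £1.73
Leather boots £281.19: apparel, £250.00 or more → 6.25% → £17.57
Soccer ball £15.51: sporting goods → 6.25% → £0.97
Total tax = £3.42 + £3.10 + £10.07 + £0.52 + £2.00 + £0.35 + £5.07 + £1.73 + £17.57 + £0.97 = £44.80

£44.80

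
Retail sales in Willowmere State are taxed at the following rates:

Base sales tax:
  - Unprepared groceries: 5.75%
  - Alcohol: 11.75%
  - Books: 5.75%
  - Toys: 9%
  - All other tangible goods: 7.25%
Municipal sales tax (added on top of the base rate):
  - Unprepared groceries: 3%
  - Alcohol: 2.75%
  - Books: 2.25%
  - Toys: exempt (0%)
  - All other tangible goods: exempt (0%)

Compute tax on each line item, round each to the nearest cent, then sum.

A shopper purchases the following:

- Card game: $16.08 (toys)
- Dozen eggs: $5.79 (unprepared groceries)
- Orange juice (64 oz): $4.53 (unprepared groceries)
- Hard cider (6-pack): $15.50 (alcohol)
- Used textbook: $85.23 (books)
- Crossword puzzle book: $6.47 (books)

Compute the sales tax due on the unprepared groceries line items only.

$0.91

Dozen eggs $5.79: unprepared groceries → 5.75% + 3% municipal = 8.75% → $0.51
Orange juice (64 oz) $4.53: unprepared groceries → 5.75% + 3% municipal = 8.75% → $0.40
Tax on unprepared groceries = $0.51 + $0.40 = $0.91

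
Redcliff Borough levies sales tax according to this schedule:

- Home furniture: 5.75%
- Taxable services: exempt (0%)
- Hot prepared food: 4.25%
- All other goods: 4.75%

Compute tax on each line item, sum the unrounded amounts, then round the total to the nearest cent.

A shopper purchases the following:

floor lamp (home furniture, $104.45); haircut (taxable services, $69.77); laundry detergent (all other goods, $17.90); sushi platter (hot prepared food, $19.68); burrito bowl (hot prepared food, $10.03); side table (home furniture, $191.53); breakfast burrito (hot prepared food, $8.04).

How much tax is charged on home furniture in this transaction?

$17.02

Floor lamp $104.45: home furniture → 5.75% → $6.005875
Side table $191.53: home furniture → 5.75% → $11.012975
Tax on home furniture: unrounded sum = $17.01885 → $17.02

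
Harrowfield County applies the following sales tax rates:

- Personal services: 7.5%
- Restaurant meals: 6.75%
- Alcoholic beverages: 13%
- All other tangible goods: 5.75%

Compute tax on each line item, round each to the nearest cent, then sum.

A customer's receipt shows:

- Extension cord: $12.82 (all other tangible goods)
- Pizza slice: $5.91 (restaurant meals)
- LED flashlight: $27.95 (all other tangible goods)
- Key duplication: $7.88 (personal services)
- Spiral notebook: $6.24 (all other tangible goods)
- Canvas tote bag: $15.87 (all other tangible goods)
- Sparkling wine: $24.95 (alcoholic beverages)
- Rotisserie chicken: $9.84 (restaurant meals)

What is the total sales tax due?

$8.51

Extension cord $12.82: all other tangible goods → 5.75% → $0.74
Pizza slice $5.91: restaurant meals → 6.75% → $0.40
LED flashlight $27.95: all other tangible goods → 5.75% → $1.61
Key duplication $7.88: personal services → 7.5% → $0.59
Spiral notebook $6.24: all other tangible goods → 5.75% → $0.36
Canvas tote bag $15.87: all other tangible goods → 5.75% → $0.91
Sparkling wine $24.95: alcoholic beverages → 13% → $3.24
Rotisserie chicken $9.84: restaurant meals → 6.75% → $0.66
Total tax = $0.74 + $0.40 + $1.61 + $0.59 + $0.36 + $0.91 + $3.24 + $0.66 = $8.51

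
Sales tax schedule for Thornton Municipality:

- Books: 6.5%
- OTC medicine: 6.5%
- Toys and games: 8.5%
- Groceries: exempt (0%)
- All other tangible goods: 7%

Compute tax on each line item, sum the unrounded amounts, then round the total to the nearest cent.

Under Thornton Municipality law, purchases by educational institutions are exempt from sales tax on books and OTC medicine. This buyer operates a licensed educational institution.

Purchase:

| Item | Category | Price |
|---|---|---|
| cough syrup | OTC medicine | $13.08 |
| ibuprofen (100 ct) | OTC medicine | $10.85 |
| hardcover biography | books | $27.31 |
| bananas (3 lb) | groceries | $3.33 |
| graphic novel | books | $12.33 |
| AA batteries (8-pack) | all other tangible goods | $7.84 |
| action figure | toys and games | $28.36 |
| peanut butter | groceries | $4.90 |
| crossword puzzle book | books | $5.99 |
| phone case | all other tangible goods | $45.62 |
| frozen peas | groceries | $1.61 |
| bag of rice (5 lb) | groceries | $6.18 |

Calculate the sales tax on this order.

Cough syrup $13.08: OTC medicine, buyer-exempt → 0% → $0.00
Ibuprofen (100 ct) $10.85: OTC medicine, buyer-exempt → 0% → $0.00
Hardcover biography $27.31: books, buyer-exempt → 0% → $0.00
Bananas (3 lb) $3.33: groceries → 0% → $0.00
Graphic novel $12.33: books, buyer-exempt → 0% → $0.00
AA batteries (8-pack) $7.84: all other tangible goods → 7% → $0.5488
Action figure $28.36: toys and games → 8.5% → $2.4106
Peanut butter $4.90: groceries → 0% → $0.00
Crossword puzzle book $5.99: books, buyer-exempt → 0% → $0.00
Phone case $45.62: all other tangible goods → 7% → $3.1934
Frozen peas $1.61: groceries → 0% → $0.00
Bag of rice (5 lb) $6.18: groceries → 0% → $0.00
Unrounded tax sum = $6.1528 → $6.15

$6.15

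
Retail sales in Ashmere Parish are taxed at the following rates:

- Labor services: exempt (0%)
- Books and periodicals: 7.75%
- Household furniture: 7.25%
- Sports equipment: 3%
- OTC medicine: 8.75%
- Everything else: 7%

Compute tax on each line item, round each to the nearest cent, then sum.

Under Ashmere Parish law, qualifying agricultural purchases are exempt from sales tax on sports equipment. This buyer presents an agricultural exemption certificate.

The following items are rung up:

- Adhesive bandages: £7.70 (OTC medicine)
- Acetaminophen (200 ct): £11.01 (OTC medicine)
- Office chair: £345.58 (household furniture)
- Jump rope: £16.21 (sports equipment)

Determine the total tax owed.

Adhesive bandages £7.70: OTC medicine → 8.75% → £0.67
Acetaminophen (200 ct) £11.01: OTC medicine → 8.75% → £0.96
Office chair £345.58: household furniture → 7.25% → £25.05
Jump rope £16.21: sports equipment, buyer-exempt → 0% → £0.00
Total tax = £0.67 + £0.96 + £25.05 = £26.68

£26.68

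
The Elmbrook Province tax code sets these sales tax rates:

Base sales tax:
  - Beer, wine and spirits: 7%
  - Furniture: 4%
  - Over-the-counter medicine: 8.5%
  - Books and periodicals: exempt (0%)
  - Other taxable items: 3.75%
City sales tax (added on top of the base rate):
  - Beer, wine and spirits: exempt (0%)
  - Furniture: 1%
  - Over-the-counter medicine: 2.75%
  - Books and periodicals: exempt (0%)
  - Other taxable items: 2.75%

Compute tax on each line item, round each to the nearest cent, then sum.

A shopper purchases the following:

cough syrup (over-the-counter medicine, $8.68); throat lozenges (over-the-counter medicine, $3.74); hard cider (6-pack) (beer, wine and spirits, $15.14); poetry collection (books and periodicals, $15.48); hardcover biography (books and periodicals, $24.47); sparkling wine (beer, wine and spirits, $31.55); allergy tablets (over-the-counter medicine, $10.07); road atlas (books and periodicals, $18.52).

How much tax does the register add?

$5.80

Cough syrup $8.68: over-the-counter medicine → 8.5% + 2.75% city = 11.25% → $0.98
Throat lozenges $3.74: over-the-counter medicine → 8.5% + 2.75% city = 11.25% → $0.42
Hard cider (6-pack) $15.14: beer, wine and spirits → 7% + 0% city = 7% → $1.06
Poetry collection $15.48: books and periodicals → 0% + 0% city = 0% → $0.00
Hardcover biography $24.47: books and periodicals → 0% + 0% city = 0% → $0.00
Sparkling wine $31.55: beer, wine and spirits → 7% + 0% city = 7% → $2.21
Allergy tablets $10.07: over-the-counter medicine → 8.5% + 2.75% city = 11.25% → $1.13
Road atlas $18.52: books and periodicals → 0% + 0% city = 0% → $0.00
Total tax = $0.98 + $0.42 + $1.06 + $2.21 + $1.13 = $5.80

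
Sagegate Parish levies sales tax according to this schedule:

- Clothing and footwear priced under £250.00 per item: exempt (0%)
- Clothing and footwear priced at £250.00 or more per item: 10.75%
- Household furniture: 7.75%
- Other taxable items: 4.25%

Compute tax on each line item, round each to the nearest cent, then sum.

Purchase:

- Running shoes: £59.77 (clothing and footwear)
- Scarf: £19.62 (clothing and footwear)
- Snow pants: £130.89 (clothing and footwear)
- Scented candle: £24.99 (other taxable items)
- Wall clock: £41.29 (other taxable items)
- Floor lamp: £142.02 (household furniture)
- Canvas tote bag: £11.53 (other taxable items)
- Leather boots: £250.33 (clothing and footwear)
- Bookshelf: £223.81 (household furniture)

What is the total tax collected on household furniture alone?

Floor lamp £142.02: household furniture → 7.75% → £11.01
Bookshelf £223.81: household furniture → 7.75% → £17.35
Tax on household furniture = £11.01 + £17.35 = £28.36

£28.36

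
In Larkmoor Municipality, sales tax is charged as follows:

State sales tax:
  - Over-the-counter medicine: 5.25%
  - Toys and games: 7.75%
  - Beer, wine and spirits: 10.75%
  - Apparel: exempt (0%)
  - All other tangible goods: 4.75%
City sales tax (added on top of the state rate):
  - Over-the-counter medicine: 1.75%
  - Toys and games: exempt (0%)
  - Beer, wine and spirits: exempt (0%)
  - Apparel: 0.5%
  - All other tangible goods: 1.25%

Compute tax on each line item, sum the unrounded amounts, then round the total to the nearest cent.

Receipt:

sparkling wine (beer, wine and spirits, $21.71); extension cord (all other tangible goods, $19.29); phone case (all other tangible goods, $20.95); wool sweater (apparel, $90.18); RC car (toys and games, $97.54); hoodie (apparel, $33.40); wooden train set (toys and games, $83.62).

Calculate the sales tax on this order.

Sparkling wine $21.71: beer, wine and spirits → 10.75% + 0% city = 10.75% → $2.333825
Extension cord $19.29: all other tangible goods → 4.75% + 1.25% city = 6% → $1.1574
Phone case $20.95: all other tangible goods → 4.75% + 1.25% city = 6% → $1.257
Wool sweater $90.18: apparel → 0% + 0.5% city = 0.5% → $0.4509
RC car $97.54: toys and games → 7.75% + 0% city = 7.75% → $7.55935
Hoodie $33.40: apparel → 0% + 0.5% city = 0.5% → $0.167
Wooden train set $83.62: toys and games → 7.75% + 0% city = 7.75% → $6.48055
Unrounded tax sum = $19.406025 → $19.41

$19.41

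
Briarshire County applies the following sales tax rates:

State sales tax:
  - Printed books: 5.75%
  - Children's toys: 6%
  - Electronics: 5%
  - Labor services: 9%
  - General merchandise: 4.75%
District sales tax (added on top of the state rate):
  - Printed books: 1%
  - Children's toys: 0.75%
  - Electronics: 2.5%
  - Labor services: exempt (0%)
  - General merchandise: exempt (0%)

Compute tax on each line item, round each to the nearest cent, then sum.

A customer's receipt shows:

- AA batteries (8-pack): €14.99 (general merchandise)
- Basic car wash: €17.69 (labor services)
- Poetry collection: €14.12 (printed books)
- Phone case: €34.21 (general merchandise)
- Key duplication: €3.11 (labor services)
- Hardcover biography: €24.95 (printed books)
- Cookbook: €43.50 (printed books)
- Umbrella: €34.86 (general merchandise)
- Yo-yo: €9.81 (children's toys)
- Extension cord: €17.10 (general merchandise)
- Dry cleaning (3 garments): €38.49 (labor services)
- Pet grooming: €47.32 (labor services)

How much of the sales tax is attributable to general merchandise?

AA batteries (8-pack) €14.99: general merchandise → 4.75% + 0% district = 4.75% → €0.71
Phone case €34.21: general merchandise → 4.75% + 0% district = 4.75% → €1.62
Umbrella €34.86: general merchandise → 4.75% + 0% district = 4.75% → €1.66
Extension cord €17.10: general merchandise → 4.75% + 0% district = 4.75% → €0.81
Tax on general merchandise = €0.71 + €1.62 + €1.66 + €0.81 = €4.80

€4.80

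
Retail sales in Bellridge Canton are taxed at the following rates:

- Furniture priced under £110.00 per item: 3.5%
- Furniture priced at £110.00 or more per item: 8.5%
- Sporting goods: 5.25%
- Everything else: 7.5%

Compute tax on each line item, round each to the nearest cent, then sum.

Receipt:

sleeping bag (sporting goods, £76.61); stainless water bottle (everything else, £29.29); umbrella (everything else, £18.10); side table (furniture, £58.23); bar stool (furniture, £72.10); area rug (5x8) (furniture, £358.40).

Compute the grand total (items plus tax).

Sleeping bag £76.61: sporting goods → 5.25% → £4.02
Stainless water bottle £29.29: everything else → 7.5% → £2.20
Umbrella £18.10: everything else → 7.5% → £1.36
Side table £58.23: furniture, under £110.00 → 3.5% → £2.04
Bar stool £72.10: furniture, under £110.00 → 3.5% → £2.52
Area rug (5x8) £358.40: furniture, £110.00 or more → 8.5% → £30.46
Subtotal = £612.73; tax = £42.60; total due = £655.33

£655.33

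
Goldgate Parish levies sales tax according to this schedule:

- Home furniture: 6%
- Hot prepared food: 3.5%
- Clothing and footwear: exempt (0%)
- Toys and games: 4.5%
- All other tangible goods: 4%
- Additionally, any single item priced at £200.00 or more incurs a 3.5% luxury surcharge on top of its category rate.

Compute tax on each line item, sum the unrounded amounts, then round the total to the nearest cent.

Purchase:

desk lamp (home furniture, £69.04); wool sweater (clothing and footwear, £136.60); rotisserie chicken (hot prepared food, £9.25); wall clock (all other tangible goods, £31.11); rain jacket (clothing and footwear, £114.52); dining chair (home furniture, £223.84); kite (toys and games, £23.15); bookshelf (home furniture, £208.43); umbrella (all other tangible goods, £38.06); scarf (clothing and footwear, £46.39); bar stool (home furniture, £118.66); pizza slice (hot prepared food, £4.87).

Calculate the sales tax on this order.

£56.63

Desk lamp £69.04: home furniture → 6% → £4.1424
Wool sweater £136.60: clothing and footwear → 0% → £0.00
Rotisserie chicken £9.25: hot prepared food → 3.5% → £0.32375
Wall clock £31.11: all other tangible goods → 4% → £1.2444
Rain jacket £114.52: clothing and footwear → 0% → £0.00
Dining chair £223.84: home furniture → 6% + 3.5% surcharge = 9.5% → £21.2648
Kite £23.15: toys and games → 4.5% → £1.04175
Bookshelf £208.43: home furniture → 6% + 3.5% surcharge = 9.5% → £19.80085
Umbrella £38.06: all other tangible goods → 4% → £1.5224
Scarf £46.39: clothing and footwear → 0% → £0.00
Bar stool £118.66: home furniture → 6% → £7.1196
Pizza slice £4.87: hot prepared food → 3.5% → £0.17045
Unrounded tax sum = £56.6304 → £56.63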